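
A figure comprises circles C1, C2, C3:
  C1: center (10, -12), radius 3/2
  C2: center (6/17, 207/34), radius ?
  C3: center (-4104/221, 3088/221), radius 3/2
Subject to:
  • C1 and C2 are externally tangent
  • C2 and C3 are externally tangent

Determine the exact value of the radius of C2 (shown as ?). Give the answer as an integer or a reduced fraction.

1. [ext C1·C2]  r_C2² + 3r_C2 − 418 = 0  ⇒  r_C2 = 19 (r>0 drops 1)
2. [ext C2·C3]  r_C2² + 3r_C2 − 418 = 0  ⇒  r_C2 = 19 (r>0 drops 1)

19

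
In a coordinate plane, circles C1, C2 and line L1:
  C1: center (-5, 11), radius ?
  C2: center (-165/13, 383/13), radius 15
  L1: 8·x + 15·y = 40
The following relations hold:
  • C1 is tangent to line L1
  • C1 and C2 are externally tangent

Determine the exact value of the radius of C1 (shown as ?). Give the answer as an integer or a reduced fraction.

5

1. [C1‖L1]  r_C1² − 25 = 0  ⇒  r_C1 = 5 (r>0 drops 1)
2. [ext C1·C2]  r_C1² + 30r_C1 − 175 = 0  ⇒  r_C1 = 5 (r>0 drops 1)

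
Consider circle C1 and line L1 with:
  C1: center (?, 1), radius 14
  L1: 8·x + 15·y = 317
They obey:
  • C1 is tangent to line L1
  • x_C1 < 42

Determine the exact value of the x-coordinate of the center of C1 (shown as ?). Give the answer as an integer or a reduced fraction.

8

1. [C1‖L1]  x_C1² − (151/2)x_C1 + 540 = 0  ⇒  x_C1 = 8 or 135/2
2. given x_C1 < 42: keep 8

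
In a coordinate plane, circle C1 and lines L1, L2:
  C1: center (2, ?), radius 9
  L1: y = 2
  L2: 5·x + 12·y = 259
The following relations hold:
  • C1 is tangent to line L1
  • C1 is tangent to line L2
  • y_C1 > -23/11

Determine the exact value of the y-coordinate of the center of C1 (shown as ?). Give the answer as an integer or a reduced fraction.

1. [C1‖L1]  y_C1² − 4y_C1 − 77 = 0  ⇒  y_C1 = -7 or 11
2. [C1‖L2]  y_C1² − (83/2)y_C1 + 671/2 = 0  ⇒  y_C1 = 11 or 61/2

11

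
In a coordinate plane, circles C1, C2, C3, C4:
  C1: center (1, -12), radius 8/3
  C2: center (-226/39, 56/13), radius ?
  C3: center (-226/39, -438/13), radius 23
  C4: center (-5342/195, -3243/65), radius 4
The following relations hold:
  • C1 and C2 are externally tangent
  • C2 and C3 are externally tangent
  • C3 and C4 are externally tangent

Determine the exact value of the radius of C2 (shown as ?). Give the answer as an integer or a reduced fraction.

15

1. [ext C1·C2]  r_C2² + (16/3)r_C2 − 305 = 0  ⇒  r_C2 = 15 (r>0 drops 1)
2. [ext C2·C3]  r_C2² + 46r_C2 − 915 = 0  ⇒  r_C2 = 15 (r>0 drops 1)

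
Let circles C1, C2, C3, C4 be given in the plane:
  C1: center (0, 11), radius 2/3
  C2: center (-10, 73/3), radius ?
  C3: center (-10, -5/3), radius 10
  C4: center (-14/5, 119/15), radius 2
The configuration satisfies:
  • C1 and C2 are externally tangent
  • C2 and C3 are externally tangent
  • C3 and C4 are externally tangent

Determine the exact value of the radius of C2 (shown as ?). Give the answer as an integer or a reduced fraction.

1. [ext C1·C2]  r_C2² + (4/3)r_C2 − 832/3 = 0  ⇒  r_C2 = 16 (r>0 drops 1)
2. [ext C2·C3]  r_C2² + 20r_C2 − 576 = 0  ⇒  r_C2 = 16 (r>0 drops 1)

16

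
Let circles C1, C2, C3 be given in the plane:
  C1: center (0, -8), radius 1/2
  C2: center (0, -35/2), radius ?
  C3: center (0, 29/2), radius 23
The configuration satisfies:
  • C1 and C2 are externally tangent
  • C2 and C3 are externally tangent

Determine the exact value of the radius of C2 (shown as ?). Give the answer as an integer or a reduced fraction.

1. [ext C1·C2]  r_C2² + 1r_C2 − 90 = 0  ⇒  r_C2 = 9 (r>0 drops 1)
2. [ext C2·C3]  r_C2² + 46r_C2 − 495 = 0  ⇒  r_C2 = 9 (r>0 drops 1)

9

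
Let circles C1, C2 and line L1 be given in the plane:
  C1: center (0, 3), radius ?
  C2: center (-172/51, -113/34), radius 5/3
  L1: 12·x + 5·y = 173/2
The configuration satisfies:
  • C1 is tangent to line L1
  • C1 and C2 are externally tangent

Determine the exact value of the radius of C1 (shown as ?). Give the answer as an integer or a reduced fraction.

1. [C1‖L1]  r_C1² − 121/4 = 0  ⇒  r_C1 = 11/2 (r>0 drops 1)
2. [ext C1·C2]  r_C1² + (10/3)r_C1 − 583/12 = 0  ⇒  r_C1 = 11/2 (r>0 drops 1)

11/2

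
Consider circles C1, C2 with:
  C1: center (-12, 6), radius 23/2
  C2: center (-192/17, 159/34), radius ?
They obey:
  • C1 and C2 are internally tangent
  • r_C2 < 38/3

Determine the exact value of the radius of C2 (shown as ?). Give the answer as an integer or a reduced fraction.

10

1. [int C1,C2]  r_C2² − 23r_C2 + 130 = 0  ⇒  r_C2 = 10 or 13
2. given r_C2 < 38/3: keep 10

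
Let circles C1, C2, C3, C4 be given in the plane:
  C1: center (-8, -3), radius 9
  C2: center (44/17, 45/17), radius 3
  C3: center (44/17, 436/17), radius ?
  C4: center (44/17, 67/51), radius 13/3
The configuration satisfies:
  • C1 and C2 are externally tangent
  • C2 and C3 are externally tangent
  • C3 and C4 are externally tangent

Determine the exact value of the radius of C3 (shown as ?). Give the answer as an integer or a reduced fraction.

20

1. [ext C2·C3]  r_C3² + 6r_C3 − 520 = 0  ⇒  r_C3 = 20 (r>0 drops 1)
2. [ext C3·C4]  r_C3² + (26/3)r_C3 − 1720/3 = 0  ⇒  r_C3 = 20 (r>0 drops 1)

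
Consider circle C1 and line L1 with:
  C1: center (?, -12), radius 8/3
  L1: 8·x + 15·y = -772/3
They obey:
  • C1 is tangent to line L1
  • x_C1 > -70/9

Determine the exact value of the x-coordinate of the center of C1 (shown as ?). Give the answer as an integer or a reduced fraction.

1. [C1‖L1]  x_C1² + (58/3)x_C1 + 184/3 = 0  ⇒  x_C1 = -46/3 or -4
2. given x_C1 > -70/9: keep -4

-4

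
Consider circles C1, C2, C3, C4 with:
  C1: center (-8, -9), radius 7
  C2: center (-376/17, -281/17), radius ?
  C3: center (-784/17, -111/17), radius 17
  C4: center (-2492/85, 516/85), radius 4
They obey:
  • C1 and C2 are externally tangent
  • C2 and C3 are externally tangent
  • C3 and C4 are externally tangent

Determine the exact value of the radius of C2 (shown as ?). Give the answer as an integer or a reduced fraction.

9

1. [ext C1·C2]  r_C2² + 14r_C2 − 207 = 0  ⇒  r_C2 = 9 (r>0 drops 1)
2. [ext C2·C3]  r_C2² + 34r_C2 − 387 = 0  ⇒  r_C2 = 9 (r>0 drops 1)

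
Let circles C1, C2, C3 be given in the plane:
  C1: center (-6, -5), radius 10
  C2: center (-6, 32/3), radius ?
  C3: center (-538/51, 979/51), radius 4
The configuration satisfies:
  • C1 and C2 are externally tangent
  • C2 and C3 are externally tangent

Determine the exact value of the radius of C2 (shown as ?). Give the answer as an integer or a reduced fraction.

17/3

1. [ext C1·C2]  r_C2² + 20r_C2 − 1309/9 = 0  ⇒  r_C2 = 17/3 (r>0 drops 1)
2. [ext C2·C3]  r_C2² + 8r_C2 − 697/9 = 0  ⇒  r_C2 = 17/3 (r>0 drops 1)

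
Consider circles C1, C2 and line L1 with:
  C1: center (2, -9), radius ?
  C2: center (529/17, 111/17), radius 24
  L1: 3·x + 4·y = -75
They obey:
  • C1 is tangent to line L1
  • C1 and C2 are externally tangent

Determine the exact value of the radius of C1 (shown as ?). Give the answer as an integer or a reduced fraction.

1. [C1‖L1]  r_C1² − 81 = 0  ⇒  r_C1 = 9 (r>0 drops 1)
2. [ext C1·C2]  r_C1² + 48r_C1 − 513 = 0  ⇒  r_C1 = 9 (r>0 drops 1)

9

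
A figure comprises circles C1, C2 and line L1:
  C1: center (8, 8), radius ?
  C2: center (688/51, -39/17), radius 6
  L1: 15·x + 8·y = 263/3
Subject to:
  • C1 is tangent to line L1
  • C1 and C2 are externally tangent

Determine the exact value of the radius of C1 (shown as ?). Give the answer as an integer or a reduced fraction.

1. [C1‖L1]  r_C1² − 289/9 = 0  ⇒  r_C1 = 17/3 (r>0 drops 1)
2. [ext C1·C2]  r_C1² + 12r_C1 − 901/9 = 0  ⇒  r_C1 = 17/3 (r>0 drops 1)

17/3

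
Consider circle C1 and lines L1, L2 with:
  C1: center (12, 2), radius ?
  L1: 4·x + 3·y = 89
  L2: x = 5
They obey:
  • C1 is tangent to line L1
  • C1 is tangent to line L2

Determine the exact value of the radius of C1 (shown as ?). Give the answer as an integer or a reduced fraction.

1. [C1‖L1]  r_C1² − 49 = 0  ⇒  r_C1 = 7 (r>0 drops 1)
2. [C1‖L2]  r_C1² − 49 = 0  ⇒  r_C1 = 7 (r>0 drops 1)

7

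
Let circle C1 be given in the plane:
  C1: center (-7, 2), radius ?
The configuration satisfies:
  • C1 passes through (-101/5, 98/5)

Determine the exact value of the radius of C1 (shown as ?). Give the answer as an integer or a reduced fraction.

22

1. [C1∋P]  r_C1² − 484 = 0  ⇒  r_C1 = 22 (r>0 drops 1)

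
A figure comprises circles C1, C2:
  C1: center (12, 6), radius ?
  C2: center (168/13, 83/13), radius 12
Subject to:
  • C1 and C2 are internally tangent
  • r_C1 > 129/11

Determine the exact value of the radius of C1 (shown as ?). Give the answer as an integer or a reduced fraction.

1. [int C1,C2]  r_C1² − 24r_C1 + 143 = 0  ⇒  r_C1 = 11 or 13
2. given r_C1 > 129/11: keep 13

13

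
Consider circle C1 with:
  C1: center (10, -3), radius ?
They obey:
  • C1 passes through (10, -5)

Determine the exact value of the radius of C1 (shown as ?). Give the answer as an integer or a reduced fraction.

1. [C1∋P]  r_C1² − 4 = 0  ⇒  r_C1 = 2 (r>0 drops 1)

2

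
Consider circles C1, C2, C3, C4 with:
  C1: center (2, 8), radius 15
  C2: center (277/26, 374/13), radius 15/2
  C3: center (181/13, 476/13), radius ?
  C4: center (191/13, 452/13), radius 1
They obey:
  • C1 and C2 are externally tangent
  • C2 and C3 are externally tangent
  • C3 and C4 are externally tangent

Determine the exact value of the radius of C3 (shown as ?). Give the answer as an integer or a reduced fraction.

1. [ext C2·C3]  r_C3² + 15r_C3 − 16 = 0  ⇒  r_C3 = 1 (r>0 drops 1)
2. [ext C3·C4]  r_C3² + 2r_C3 − 3 = 0  ⇒  r_C3 = 1 (r>0 drops 1)

1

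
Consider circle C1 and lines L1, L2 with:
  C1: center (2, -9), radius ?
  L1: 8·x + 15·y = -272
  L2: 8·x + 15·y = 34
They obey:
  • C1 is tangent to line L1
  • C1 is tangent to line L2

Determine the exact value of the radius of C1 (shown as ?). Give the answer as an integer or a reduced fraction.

9

1. [C1‖L1]  r_C1² − 81 = 0  ⇒  r_C1 = 9 (r>0 drops 1)
2. [C1‖L2]  r_C1² − 81 = 0  ⇒  r_C1 = 9 (r>0 drops 1)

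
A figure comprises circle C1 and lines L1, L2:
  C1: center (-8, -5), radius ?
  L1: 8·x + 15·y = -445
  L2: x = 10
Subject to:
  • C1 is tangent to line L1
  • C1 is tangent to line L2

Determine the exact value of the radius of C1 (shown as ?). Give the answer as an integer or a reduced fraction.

18

1. [C1‖L1]  r_C1² − 324 = 0  ⇒  r_C1 = 18 (r>0 drops 1)
2. [C1‖L2]  r_C1² − 324 = 0  ⇒  r_C1 = 18 (r>0 drops 1)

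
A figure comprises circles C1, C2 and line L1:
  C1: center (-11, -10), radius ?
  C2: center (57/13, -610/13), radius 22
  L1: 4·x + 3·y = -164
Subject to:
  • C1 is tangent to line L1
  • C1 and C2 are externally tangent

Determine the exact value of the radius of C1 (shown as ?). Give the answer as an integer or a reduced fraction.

18

1. [C1‖L1]  r_C1² − 324 = 0  ⇒  r_C1 = 18 (r>0 drops 1)
2. [ext C1·C2]  r_C1² + 44r_C1 − 1116 = 0  ⇒  r_C1 = 18 (r>0 drops 1)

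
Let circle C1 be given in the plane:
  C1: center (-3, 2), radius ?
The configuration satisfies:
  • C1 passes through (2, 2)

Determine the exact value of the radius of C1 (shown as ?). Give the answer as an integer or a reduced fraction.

5

1. [C1∋P]  r_C1² − 25 = 0  ⇒  r_C1 = 5 (r>0 drops 1)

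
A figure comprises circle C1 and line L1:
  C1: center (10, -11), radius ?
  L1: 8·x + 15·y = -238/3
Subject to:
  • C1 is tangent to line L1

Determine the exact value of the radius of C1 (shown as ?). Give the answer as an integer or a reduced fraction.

1/3

1. [C1‖L1]  r_C1² − 1/9 = 0  ⇒  r_C1 = 1/3 (r>0 drops 1)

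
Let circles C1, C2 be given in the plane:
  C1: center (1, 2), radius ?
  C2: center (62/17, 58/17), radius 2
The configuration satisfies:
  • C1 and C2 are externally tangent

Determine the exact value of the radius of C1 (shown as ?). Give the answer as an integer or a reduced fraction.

1. [ext C1·C2]  r_C1² + 4r_C1 − 5 = 0  ⇒  r_C1 = 1 (r>0 drops 1)

1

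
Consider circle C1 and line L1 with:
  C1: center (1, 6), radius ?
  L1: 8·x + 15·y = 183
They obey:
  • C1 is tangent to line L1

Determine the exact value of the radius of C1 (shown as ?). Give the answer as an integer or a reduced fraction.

1. [C1‖L1]  r_C1² − 25 = 0  ⇒  r_C1 = 5 (r>0 drops 1)

5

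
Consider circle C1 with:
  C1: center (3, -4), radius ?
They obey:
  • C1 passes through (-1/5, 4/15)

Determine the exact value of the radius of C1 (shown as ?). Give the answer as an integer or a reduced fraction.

1. [C1∋P]  r_C1² − 256/9 = 0  ⇒  r_C1 = 16/3 (r>0 drops 1)

16/3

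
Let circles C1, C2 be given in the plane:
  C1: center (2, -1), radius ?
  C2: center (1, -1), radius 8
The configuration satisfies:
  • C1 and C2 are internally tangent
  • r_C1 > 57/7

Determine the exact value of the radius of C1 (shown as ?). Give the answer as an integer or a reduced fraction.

9

1. [int C1,C2]  r_C1² − 16r_C1 + 63 = 0  ⇒  r_C1 = 7 or 9
2. given r_C1 > 57/7: keep 9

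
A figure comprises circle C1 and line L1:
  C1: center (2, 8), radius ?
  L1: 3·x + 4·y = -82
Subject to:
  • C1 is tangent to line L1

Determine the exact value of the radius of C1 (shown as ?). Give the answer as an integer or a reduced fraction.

1. [C1‖L1]  r_C1² − 576 = 0  ⇒  r_C1 = 24 (r>0 drops 1)

24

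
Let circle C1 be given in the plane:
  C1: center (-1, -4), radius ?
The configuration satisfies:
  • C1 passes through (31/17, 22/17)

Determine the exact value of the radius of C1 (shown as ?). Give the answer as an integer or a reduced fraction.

1. [C1∋P]  r_C1² − 36 = 0  ⇒  r_C1 = 6 (r>0 drops 1)

6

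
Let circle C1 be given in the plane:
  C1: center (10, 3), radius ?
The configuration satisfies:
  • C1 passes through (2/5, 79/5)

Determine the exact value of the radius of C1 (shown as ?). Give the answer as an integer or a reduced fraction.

16

1. [C1∋P]  r_C1² − 256 = 0  ⇒  r_C1 = 16 (r>0 drops 1)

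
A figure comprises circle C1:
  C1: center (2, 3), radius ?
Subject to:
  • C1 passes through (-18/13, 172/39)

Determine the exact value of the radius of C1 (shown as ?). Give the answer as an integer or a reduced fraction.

11/3

1. [C1∋P]  r_C1² − 121/9 = 0  ⇒  r_C1 = 11/3 (r>0 drops 1)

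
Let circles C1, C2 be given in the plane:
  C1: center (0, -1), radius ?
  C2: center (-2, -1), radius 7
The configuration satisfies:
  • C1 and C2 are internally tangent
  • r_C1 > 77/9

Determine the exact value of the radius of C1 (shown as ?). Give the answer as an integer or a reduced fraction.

9

1. [int C1,C2]  r_C1² − 14r_C1 + 45 = 0  ⇒  r_C1 = 5 or 9
2. given r_C1 > 77/9: keep 9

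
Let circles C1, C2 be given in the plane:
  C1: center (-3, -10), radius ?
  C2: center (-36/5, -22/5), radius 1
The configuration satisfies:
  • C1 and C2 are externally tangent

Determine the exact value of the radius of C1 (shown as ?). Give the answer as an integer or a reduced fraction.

1. [ext C1·C2]  r_C1² + 2r_C1 − 48 = 0  ⇒  r_C1 = 6 (r>0 drops 1)

6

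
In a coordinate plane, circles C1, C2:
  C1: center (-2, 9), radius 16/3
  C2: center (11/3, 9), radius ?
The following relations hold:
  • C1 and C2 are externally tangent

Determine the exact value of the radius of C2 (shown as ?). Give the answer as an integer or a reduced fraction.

1. [ext C1·C2]  r_C2² + (32/3)r_C2 − 11/3 = 0  ⇒  r_C2 = 1/3 (r>0 drops 1)

1/3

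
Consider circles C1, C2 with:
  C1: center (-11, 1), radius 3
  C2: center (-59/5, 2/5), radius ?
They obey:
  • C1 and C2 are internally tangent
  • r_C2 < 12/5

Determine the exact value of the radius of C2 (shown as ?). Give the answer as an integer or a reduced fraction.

2

1. [int C1,C2]  r_C2² − 6r_C2 + 8 = 0  ⇒  r_C2 = 2 or 4
2. given r_C2 < 12/5: keep 2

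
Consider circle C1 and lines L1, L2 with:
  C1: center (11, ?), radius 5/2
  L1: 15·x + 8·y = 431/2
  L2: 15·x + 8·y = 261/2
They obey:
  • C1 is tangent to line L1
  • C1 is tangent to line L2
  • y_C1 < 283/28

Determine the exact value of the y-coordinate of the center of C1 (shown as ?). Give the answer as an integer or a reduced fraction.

1

1. [C1‖L1]  y_C1² − (101/8)y_C1 + 93/8 = 0  ⇒  y_C1 = 1 or 93/8
2. [C1‖L2]  y_C1² + (69/8)y_C1 − 77/8 = 0  ⇒  y_C1 = -77/8 or 1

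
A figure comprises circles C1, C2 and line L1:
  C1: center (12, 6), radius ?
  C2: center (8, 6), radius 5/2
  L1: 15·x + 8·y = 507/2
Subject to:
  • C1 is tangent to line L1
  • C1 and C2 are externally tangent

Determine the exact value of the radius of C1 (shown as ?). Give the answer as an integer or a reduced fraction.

1. [C1‖L1]  r_C1² − 9/4 = 0  ⇒  r_C1 = 3/2 (r>0 drops 1)
2. [ext C1·C2]  r_C1² + 5r_C1 − 39/4 = 0  ⇒  r_C1 = 3/2 (r>0 drops 1)

3/2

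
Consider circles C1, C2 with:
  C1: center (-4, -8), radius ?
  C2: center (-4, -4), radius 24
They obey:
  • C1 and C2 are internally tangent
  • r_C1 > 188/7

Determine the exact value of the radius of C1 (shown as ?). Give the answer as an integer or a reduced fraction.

28

1. [int C1,C2]  r_C1² − 48r_C1 + 560 = 0  ⇒  r_C1 = 20 or 28
2. given r_C1 > 188/7: keep 28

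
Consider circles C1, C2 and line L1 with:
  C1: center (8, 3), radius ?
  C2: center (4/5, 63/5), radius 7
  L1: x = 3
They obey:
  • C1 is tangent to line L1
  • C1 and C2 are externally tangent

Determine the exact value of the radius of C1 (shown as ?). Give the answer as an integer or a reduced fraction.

5

1. [C1‖L1]  r_C1² − 25 = 0  ⇒  r_C1 = 5 (r>0 drops 1)
2. [ext C1·C2]  r_C1² + 14r_C1 − 95 = 0  ⇒  r_C1 = 5 (r>0 drops 1)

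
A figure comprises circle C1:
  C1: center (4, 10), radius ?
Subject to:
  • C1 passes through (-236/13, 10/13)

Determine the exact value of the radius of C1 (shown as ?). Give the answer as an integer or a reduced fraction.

24

1. [C1∋P]  r_C1² − 576 = 0  ⇒  r_C1 = 24 (r>0 drops 1)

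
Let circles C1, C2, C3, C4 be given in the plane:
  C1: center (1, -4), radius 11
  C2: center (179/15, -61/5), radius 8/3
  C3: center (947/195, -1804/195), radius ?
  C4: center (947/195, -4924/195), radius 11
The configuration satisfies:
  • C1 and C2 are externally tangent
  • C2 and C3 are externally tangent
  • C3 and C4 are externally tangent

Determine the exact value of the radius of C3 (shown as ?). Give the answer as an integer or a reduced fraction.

1. [ext C2·C3]  r_C3² + (16/3)r_C3 − 155/3 = 0  ⇒  r_C3 = 5 (r>0 drops 1)
2. [ext C3·C4]  r_C3² + 22r_C3 − 135 = 0  ⇒  r_C3 = 5 (r>0 drops 1)

5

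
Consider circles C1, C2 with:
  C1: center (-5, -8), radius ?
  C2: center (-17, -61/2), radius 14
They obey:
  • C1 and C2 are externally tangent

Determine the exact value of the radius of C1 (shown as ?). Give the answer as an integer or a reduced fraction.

1. [ext C1·C2]  r_C1² + 28r_C1 − 1817/4 = 0  ⇒  r_C1 = 23/2 (r>0 drops 1)

23/2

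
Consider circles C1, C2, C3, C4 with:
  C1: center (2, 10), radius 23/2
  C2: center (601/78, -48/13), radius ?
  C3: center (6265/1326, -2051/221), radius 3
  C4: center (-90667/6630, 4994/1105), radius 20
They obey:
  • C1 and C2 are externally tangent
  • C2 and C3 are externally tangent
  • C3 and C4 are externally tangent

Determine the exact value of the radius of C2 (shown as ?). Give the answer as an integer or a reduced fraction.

1. [ext C1·C2]  r_C2² + 23r_C2 − 790/9 = 0  ⇒  r_C2 = 10/3 (r>0 drops 1)
2. [ext C2·C3]  r_C2² + 6r_C2 − 280/9 = 0  ⇒  r_C2 = 10/3 (r>0 drops 1)

10/3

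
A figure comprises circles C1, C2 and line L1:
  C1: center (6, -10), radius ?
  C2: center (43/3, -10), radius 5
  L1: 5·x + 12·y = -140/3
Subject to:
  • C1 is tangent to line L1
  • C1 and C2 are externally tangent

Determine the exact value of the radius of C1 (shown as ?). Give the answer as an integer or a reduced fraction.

10/3

1. [C1‖L1]  r_C1² − 100/9 = 0  ⇒  r_C1 = 10/3 (r>0 drops 1)
2. [ext C1·C2]  r_C1² + 10r_C1 − 400/9 = 0  ⇒  r_C1 = 10/3 (r>0 drops 1)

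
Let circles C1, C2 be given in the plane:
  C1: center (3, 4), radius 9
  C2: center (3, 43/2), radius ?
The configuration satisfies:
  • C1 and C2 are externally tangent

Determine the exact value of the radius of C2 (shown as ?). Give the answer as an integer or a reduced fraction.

1. [ext C1·C2]  r_C2² + 18r_C2 − 901/4 = 0  ⇒  r_C2 = 17/2 (r>0 drops 1)

17/2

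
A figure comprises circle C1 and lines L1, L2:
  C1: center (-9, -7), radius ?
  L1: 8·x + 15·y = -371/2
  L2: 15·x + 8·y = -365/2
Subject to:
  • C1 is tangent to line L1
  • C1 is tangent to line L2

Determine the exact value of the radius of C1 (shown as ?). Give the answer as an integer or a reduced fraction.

1. [C1‖L1]  r_C1² − 1/4 = 0  ⇒  r_C1 = 1/2 (r>0 drops 1)
2. [C1‖L2]  r_C1² − 1/4 = 0  ⇒  r_C1 = 1/2 (r>0 drops 1)

1/2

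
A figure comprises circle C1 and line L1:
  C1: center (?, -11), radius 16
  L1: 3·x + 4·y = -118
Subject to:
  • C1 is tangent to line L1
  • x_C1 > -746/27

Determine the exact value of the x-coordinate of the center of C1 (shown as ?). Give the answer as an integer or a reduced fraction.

2

1. [C1‖L1]  x_C1² + (148/3)x_C1 − 308/3 = 0  ⇒  x_C1 = -154/3 or 2
2. given x_C1 > -746/27: keep 2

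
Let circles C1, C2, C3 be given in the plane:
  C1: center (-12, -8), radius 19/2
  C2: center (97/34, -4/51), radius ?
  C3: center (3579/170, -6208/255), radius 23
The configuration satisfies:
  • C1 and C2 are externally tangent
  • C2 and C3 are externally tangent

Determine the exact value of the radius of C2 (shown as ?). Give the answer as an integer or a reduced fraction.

22/3

1. [ext C1·C2]  r_C2² + 19r_C2 − 1738/9 = 0  ⇒  r_C2 = 22/3 (r>0 drops 1)
2. [ext C2·C3]  r_C2² + 46r_C2 − 3520/9 = 0  ⇒  r_C2 = 22/3 (r>0 drops 1)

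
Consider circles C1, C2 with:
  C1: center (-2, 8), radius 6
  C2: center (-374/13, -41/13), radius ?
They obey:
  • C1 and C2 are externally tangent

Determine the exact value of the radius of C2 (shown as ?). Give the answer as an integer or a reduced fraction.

1. [ext C1·C2]  r_C2² + 12r_C2 − 805 = 0  ⇒  r_C2 = 23 (r>0 drops 1)

23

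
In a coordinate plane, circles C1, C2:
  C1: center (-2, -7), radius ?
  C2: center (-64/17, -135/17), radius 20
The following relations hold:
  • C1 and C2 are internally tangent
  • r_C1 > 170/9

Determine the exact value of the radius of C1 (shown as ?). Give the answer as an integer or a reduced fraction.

1. [int C1,C2]  r_C1² − 40r_C1 + 396 = 0  ⇒  r_C1 = 18 or 22
2. given r_C1 > 170/9: keep 22

22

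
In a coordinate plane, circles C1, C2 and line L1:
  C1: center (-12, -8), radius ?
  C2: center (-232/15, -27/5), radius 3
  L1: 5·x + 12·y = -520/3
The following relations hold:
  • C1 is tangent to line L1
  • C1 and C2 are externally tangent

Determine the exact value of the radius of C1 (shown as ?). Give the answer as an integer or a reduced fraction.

4/3

1. [C1‖L1]  r_C1² − 16/9 = 0  ⇒  r_C1 = 4/3 (r>0 drops 1)
2. [ext C1·C2]  r_C1² + 6r_C1 − 88/9 = 0  ⇒  r_C1 = 4/3 (r>0 drops 1)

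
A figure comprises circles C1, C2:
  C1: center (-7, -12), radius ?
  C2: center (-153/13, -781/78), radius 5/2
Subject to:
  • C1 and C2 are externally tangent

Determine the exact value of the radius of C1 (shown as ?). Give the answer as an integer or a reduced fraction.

8/3

1. [ext C1·C2]  r_C1² + 5r_C1 − 184/9 = 0  ⇒  r_C1 = 8/3 (r>0 drops 1)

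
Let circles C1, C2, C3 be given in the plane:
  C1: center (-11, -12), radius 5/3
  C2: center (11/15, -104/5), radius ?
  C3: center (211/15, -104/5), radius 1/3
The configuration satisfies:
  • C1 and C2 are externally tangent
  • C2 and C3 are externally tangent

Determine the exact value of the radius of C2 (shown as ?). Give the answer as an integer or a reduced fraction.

1. [ext C1·C2]  r_C2² + (10/3)r_C2 − 637/3 = 0  ⇒  r_C2 = 13 (r>0 drops 1)
2. [ext C2·C3]  r_C2² + (2/3)r_C2 − 533/3 = 0  ⇒  r_C2 = 13 (r>0 drops 1)

13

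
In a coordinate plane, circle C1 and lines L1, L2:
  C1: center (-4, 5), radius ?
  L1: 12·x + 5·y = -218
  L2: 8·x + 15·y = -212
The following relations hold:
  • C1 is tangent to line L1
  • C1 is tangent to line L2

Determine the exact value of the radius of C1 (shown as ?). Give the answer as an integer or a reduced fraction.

1. [C1‖L1]  r_C1² − 225 = 0  ⇒  r_C1 = 15 (r>0 drops 1)
2. [C1‖L2]  r_C1² − 225 = 0  ⇒  r_C1 = 15 (r>0 drops 1)

15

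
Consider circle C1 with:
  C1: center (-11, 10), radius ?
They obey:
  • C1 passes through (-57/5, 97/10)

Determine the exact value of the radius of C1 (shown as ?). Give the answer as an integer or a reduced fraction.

1. [C1∋P]  r_C1² − 1/4 = 0  ⇒  r_C1 = 1/2 (r>0 drops 1)

1/2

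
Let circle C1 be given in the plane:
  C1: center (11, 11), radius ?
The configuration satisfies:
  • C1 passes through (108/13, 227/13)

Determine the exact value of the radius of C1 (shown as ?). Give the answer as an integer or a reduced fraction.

7

1. [C1∋P]  r_C1² − 49 = 0  ⇒  r_C1 = 7 (r>0 drops 1)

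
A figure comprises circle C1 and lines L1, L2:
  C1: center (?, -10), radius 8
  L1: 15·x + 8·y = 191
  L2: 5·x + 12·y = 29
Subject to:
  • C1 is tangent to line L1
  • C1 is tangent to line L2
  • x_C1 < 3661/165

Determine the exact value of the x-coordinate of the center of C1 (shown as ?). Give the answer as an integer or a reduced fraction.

1. [C1‖L1]  x_C1² − (542/15)x_C1 + 1221/5 = 0  ⇒  x_C1 = 9 or 407/15
2. [C1‖L2]  x_C1² − (298/5)x_C1 + 2277/5 = 0  ⇒  x_C1 = 9 or 253/5

9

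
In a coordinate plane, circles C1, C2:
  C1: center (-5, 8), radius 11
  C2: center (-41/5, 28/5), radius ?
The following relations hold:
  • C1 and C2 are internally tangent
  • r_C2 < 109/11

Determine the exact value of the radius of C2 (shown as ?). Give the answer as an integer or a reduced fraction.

7

1. [int C1,C2]  r_C2² − 22r_C2 + 105 = 0  ⇒  r_C2 = 7 or 15
2. given r_C2 < 109/11: keep 7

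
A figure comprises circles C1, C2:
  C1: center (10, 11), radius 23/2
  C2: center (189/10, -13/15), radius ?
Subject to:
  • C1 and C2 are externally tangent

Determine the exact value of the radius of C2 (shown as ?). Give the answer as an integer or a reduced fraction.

1. [ext C1·C2]  r_C2² + 23r_C2 − 790/9 = 0  ⇒  r_C2 = 10/3 (r>0 drops 1)

10/3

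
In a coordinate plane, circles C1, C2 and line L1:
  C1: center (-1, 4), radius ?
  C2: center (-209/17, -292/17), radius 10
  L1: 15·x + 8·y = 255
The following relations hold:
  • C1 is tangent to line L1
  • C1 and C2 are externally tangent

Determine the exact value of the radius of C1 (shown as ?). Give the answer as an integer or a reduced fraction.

1. [C1‖L1]  r_C1² − 196 = 0  ⇒  r_C1 = 14 (r>0 drops 1)
2. [ext C1·C2]  r_C1² + 20r_C1 − 476 = 0  ⇒  r_C1 = 14 (r>0 drops 1)

14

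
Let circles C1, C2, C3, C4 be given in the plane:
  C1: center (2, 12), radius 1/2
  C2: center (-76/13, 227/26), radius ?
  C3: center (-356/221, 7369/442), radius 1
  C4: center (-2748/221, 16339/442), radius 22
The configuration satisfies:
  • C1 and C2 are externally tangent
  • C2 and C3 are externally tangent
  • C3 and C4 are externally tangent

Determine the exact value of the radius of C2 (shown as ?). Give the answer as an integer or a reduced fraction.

1. [ext C1·C2]  r_C2² + 1r_C2 − 72 = 0  ⇒  r_C2 = 8 (r>0 drops 1)
2. [ext C2·C3]  r_C2² + 2r_C2 − 80 = 0  ⇒  r_C2 = 8 (r>0 drops 1)

8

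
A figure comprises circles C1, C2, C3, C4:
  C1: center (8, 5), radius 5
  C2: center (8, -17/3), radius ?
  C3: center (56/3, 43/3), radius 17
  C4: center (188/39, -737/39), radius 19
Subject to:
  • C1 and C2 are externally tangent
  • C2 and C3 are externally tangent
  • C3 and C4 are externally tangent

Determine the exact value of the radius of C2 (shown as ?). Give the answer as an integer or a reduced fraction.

1. [ext C1·C2]  r_C2² + 10r_C2 − 799/9 = 0  ⇒  r_C2 = 17/3 (r>0 drops 1)
2. [ext C2·C3]  r_C2² + 34r_C2 − 2023/9 = 0  ⇒  r_C2 = 17/3 (r>0 drops 1)

17/3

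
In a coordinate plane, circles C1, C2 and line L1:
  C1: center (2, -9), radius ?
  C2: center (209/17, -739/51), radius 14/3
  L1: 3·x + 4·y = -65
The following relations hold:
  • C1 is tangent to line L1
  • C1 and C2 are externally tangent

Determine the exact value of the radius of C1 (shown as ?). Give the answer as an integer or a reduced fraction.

1. [C1‖L1]  r_C1² − 49 = 0  ⇒  r_C1 = 7 (r>0 drops 1)
2. [ext C1·C2]  r_C1² + (28/3)r_C1 − 343/3 = 0  ⇒  r_C1 = 7 (r>0 drops 1)

7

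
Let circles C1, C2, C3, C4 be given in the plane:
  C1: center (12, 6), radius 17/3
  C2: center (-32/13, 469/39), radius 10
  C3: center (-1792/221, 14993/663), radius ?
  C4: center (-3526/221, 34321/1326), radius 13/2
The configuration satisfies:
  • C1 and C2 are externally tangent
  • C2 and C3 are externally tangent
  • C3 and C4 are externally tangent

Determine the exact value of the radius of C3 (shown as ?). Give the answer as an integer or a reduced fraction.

2

1. [ext C2·C3]  r_C3² + 20r_C3 − 44 = 0  ⇒  r_C3 = 2 (r>0 drops 1)
2. [ext C3·C4]  r_C3² + 13r_C3 − 30 = 0  ⇒  r_C3 = 2 (r>0 drops 1)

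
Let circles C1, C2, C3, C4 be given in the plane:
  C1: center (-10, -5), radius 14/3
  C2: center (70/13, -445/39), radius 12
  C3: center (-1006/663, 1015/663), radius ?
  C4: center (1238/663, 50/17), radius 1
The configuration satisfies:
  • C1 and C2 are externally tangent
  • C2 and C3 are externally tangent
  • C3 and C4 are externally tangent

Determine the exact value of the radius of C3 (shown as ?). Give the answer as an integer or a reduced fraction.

8/3

1. [ext C2·C3]  r_C3² + 24r_C3 − 640/9 = 0  ⇒  r_C3 = 8/3 (r>0 drops 1)
2. [ext C3·C4]  r_C3² + 2r_C3 − 112/9 = 0  ⇒  r_C3 = 8/3 (r>0 drops 1)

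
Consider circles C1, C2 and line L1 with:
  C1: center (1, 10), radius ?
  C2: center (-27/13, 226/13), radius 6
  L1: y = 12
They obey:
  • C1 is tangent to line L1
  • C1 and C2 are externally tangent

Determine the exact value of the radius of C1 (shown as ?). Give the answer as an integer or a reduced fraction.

2

1. [C1‖L1]  r_C1² − 4 = 0  ⇒  r_C1 = 2 (r>0 drops 1)
2. [ext C1·C2]  r_C1² + 12r_C1 − 28 = 0  ⇒  r_C1 = 2 (r>0 drops 1)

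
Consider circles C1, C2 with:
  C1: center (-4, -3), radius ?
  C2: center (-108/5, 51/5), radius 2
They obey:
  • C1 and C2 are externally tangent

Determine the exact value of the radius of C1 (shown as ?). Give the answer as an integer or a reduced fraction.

1. [ext C1·C2]  r_C1² + 4r_C1 − 480 = 0  ⇒  r_C1 = 20 (r>0 drops 1)

20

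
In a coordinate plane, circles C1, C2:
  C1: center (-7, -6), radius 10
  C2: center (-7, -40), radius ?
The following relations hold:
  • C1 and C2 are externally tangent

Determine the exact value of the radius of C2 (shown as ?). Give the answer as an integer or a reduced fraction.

1. [ext C1·C2]  r_C2² + 20r_C2 − 1056 = 0  ⇒  r_C2 = 24 (r>0 drops 1)

24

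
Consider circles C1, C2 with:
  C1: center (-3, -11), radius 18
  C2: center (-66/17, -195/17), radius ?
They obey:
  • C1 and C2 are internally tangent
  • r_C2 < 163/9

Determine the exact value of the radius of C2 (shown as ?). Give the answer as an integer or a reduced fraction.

17

1. [int C1,C2]  r_C2² − 36r_C2 + 323 = 0  ⇒  r_C2 = 17 or 19
2. given r_C2 < 163/9: keep 17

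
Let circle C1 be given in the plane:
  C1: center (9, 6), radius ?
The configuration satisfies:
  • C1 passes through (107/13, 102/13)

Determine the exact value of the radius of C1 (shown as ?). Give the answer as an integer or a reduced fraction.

1. [C1∋P]  r_C1² − 4 = 0  ⇒  r_C1 = 2 (r>0 drops 1)

2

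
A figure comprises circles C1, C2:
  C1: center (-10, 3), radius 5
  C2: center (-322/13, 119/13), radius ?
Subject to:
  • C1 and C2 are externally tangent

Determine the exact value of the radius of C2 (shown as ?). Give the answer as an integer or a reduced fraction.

1. [ext C1·C2]  r_C2² + 10r_C2 − 231 = 0  ⇒  r_C2 = 11 (r>0 drops 1)

11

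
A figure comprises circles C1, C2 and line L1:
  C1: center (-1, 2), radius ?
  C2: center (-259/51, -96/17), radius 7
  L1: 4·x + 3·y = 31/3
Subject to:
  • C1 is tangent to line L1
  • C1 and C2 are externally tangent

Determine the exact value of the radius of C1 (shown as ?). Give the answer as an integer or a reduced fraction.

5/3

1. [C1‖L1]  r_C1² − 25/9 = 0  ⇒  r_C1 = 5/3 (r>0 drops 1)
2. [ext C1·C2]  r_C1² + 14r_C1 − 235/9 = 0  ⇒  r_C1 = 5/3 (r>0 drops 1)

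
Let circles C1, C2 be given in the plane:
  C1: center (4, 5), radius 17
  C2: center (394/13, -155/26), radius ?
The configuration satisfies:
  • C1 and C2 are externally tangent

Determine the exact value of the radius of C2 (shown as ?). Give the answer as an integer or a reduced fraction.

23/2

1. [ext C1·C2]  r_C2² + 34r_C2 − 2093/4 = 0  ⇒  r_C2 = 23/2 (r>0 drops 1)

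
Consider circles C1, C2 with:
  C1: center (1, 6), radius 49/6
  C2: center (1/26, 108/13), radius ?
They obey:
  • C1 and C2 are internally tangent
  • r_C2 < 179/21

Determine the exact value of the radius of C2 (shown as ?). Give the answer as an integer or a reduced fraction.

1. [int C1,C2]  r_C2² − (49/3)r_C2 + 544/9 = 0  ⇒  r_C2 = 17/3 or 32/3
2. given r_C2 < 179/21: keep 17/3

17/3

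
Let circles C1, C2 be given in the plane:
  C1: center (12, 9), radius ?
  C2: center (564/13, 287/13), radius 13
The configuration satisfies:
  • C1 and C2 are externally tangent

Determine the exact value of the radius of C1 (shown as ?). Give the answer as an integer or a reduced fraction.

1. [ext C1·C2]  r_C1² + 26r_C1 − 987 = 0  ⇒  r_C1 = 21 (r>0 drops 1)

21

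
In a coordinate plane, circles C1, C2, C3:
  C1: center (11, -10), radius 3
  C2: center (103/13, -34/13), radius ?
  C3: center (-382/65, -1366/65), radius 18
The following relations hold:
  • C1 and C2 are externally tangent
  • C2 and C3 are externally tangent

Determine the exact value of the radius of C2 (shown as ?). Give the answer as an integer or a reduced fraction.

5

1. [ext C1·C2]  r_C2² + 6r_C2 − 55 = 0  ⇒  r_C2 = 5 (r>0 drops 1)
2. [ext C2·C3]  r_C2² + 36r_C2 − 205 = 0  ⇒  r_C2 = 5 (r>0 drops 1)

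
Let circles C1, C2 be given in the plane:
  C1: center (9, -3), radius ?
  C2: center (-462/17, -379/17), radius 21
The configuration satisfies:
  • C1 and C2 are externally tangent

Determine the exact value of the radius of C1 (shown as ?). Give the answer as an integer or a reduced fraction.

20

1. [ext C1·C2]  r_C1² + 42r_C1 − 1240 = 0  ⇒  r_C1 = 20 (r>0 drops 1)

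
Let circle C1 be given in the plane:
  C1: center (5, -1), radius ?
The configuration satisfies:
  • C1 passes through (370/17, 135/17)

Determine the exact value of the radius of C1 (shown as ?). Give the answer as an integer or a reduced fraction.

19

1. [C1∋P]  r_C1² − 361 = 0  ⇒  r_C1 = 19 (r>0 drops 1)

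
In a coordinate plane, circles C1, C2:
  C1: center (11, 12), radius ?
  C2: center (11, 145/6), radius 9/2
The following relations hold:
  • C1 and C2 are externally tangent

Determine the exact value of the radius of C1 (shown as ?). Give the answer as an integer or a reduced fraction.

23/3

1. [ext C1·C2]  r_C1² + 9r_C1 − 1150/9 = 0  ⇒  r_C1 = 23/3 (r>0 drops 1)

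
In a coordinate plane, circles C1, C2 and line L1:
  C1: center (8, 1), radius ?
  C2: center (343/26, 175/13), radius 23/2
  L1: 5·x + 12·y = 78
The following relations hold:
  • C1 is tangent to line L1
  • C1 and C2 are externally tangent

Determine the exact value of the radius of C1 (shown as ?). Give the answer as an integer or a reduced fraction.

2

1. [C1‖L1]  r_C1² − 4 = 0  ⇒  r_C1 = 2 (r>0 drops 1)
2. [ext C1·C2]  r_C1² + 23r_C1 − 50 = 0  ⇒  r_C1 = 2 (r>0 drops 1)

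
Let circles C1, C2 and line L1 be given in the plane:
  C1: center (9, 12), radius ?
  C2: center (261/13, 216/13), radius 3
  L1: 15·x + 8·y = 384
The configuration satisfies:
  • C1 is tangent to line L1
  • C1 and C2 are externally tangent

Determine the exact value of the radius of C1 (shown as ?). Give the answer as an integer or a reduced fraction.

9

1. [C1‖L1]  r_C1² − 81 = 0  ⇒  r_C1 = 9 (r>0 drops 1)
2. [ext C1·C2]  r_C1² + 6r_C1 − 135 = 0  ⇒  r_C1 = 9 (r>0 drops 1)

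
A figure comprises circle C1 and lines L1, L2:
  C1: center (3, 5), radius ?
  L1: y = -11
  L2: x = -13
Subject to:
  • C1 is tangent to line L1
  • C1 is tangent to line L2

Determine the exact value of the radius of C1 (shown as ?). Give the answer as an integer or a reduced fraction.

16

1. [C1‖L1]  r_C1² − 256 = 0  ⇒  r_C1 = 16 (r>0 drops 1)
2. [C1‖L2]  r_C1² − 256 = 0  ⇒  r_C1 = 16 (r>0 drops 1)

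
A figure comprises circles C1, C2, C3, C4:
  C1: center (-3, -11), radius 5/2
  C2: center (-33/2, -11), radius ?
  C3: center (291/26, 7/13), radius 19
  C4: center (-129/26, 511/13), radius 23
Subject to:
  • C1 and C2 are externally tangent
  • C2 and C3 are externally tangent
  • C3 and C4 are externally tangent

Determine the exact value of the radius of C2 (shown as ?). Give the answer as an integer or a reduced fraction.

1. [ext C1·C2]  r_C2² + 5r_C2 − 176 = 0  ⇒  r_C2 = 11 (r>0 drops 1)
2. [ext C2·C3]  r_C2² + 38r_C2 − 539 = 0  ⇒  r_C2 = 11 (r>0 drops 1)

11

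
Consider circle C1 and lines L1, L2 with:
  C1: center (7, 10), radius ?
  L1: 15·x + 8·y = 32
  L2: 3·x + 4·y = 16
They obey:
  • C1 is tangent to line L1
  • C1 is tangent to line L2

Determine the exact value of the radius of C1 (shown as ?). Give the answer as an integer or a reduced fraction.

9

1. [C1‖L1]  r_C1² − 81 = 0  ⇒  r_C1 = 9 (r>0 drops 1)
2. [C1‖L2]  r_C1² − 81 = 0  ⇒  r_C1 = 9 (r>0 drops 1)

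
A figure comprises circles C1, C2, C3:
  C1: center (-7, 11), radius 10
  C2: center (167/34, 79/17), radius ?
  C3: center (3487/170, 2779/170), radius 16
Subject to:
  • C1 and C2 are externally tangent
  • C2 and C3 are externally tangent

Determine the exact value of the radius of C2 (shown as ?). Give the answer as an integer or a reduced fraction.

7/2

1. [ext C1·C2]  r_C2² + 20r_C2 − 329/4 = 0  ⇒  r_C2 = 7/2 (r>0 drops 1)
2. [ext C2·C3]  r_C2² + 32r_C2 − 497/4 = 0  ⇒  r_C2 = 7/2 (r>0 drops 1)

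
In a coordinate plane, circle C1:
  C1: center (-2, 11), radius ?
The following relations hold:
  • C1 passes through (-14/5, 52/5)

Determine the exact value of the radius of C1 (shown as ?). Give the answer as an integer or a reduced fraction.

1

1. [C1∋P]  r_C1² − 1 = 0  ⇒  r_C1 = 1 (r>0 drops 1)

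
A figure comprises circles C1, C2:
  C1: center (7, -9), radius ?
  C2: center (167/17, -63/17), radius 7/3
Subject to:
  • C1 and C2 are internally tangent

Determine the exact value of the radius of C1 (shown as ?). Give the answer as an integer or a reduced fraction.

25/3

1. [int C1,C2]  r_C1² − (14/3)r_C1 − 275/9 = 0  ⇒  r_C1 = 25/3 (r>0 drops 1)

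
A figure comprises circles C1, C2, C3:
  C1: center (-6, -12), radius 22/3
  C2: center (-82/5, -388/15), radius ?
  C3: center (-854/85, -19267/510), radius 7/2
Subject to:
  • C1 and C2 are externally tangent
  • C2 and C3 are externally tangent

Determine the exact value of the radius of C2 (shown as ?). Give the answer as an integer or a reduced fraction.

1. [ext C1·C2]  r_C2² + (44/3)r_C2 − 740/3 = 0  ⇒  r_C2 = 10 (r>0 drops 1)
2. [ext C2·C3]  r_C2² + 7r_C2 − 170 = 0  ⇒  r_C2 = 10 (r>0 drops 1)

10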